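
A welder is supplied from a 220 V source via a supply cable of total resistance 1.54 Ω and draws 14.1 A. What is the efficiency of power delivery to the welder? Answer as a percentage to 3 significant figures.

90.1 %

The supply cable carries the full 14.1 A.
P_line = I² R_line = (14.10)² × 1.54 = 306.2 W
P_source = V I = 220 × 14.10 = 3102 W; P_load = 2796 W
η = P_load / P_source = 2796 / 3102 = 0.9013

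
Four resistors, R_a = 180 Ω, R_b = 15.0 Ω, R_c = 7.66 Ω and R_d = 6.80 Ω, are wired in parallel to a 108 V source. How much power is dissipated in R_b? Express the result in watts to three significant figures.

Each parallel branch sees the full supply voltage, so P = V²/R applies directly to the target branch.
P_R_b = V² / R_b = (108)² / 15.0 Ω = 777.6 W

778 W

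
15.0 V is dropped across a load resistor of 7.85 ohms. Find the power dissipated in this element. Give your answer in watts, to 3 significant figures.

28.7 W

With V across and R both known, P = V²/R gives the dissipation directly.
P = (15.0 V)² / 7.85 Ω = 28.66 W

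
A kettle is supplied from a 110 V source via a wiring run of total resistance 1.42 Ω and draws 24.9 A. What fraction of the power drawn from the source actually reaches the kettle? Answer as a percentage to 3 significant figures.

67.9 %

The wiring run carries the full 24.9 A.
P_line = I² R_line = (24.90)² × 1.42 = 880.4 W
P_source = V I = 110 × 24.90 = 2739 W; P_load = 1859 W
η = P_load / P_source = 1859 / 2739 = 0.6786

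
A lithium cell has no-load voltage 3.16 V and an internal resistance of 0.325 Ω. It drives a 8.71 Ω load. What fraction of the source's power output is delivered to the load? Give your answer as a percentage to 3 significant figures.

96.4 %

Efficiency is P_load / P_total. With a series r and R sharing the same I, P = I²R for each, so η = R/(R+r).
η = R / (R + r) = 8.71 / (8.71 + 0.325) = 0.9640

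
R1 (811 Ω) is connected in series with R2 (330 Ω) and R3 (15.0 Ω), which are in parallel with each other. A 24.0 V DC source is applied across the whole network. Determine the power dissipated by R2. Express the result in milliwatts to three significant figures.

Reduce the parallel pair to R_p first; the network is then a simple series string.
R_p = (330×15.0)/(330+15.0) = 14.35 Ω
R_total = 811 + 14.35 = 825.3 Ω
I = V / R_total = 24.0 / 825.3 = 0.02908 A
Voltage across the parallel pair: V_p = I × R_p = 0.02908 × 14.35 = 0.4172 V
R2 sees V_p directly, so P = V_p² / R2.
P_R2 = (0.4172)² / 330 = 0.0005275 W

0.527 mW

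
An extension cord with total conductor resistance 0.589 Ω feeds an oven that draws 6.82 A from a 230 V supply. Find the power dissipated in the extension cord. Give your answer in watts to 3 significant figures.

27.4 W

The extension cord and load are in series, so the same current flows in both; the loss is I²R_line.
The extension cord carries the full 6.82 A.
P_line = I² R_line = (6.820)² × 0.589 = 27.40 W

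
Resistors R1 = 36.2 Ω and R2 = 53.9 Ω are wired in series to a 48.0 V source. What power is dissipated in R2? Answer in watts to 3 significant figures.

Since the resistors are in series they all carry the loop current I = V/R_total; the power in any one is I²R.
R_total = 36.2 + 53.9 = 90.10 Ω
I = V / R_total = 48.0 / 90.10 = 0.5327 A
P_R2 = I² × R2 = (0.5327)² × 53.9 = 15.30 W

15.3 W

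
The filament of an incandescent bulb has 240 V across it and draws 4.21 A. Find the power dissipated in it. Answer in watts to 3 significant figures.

With V and I both given, power follows immediately from P = V I.
P = 240 V × 4.210 A = 1010 W

1010 W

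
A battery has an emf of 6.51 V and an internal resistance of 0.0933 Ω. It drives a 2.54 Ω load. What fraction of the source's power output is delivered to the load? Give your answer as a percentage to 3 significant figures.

96.5 %

η = P_load/(P_load+P_int) = I²R/(I²R+I²r) = R/(R+r) — the I² cancels for series elements.
η = R / (R + r) = 2.54 / (2.54 + 0.0933) = 0.9646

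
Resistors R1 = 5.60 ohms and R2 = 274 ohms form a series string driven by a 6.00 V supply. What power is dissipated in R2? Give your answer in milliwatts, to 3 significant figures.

126 mW

Series elements share the same current, so find I first, then use P = I²R.
R_total = 5.60 + 274 = 279.6 Ω
I = V / R_total = 6.00 / 279.6 = 0.02146 A
P_R2 = I² × R2 = (0.02146)² × 274 = 0.1262 W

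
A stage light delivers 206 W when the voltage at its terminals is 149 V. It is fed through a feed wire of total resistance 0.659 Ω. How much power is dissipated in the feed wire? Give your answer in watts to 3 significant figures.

1.26 W

The feed wire is a series resistance carrying the load current; its dissipation is I²R_line.
I = P / V = 206 / 149 = 1.383 A through the feed wire.
P_line = I² R_line = (1.383)² × 0.659 = 1.260 W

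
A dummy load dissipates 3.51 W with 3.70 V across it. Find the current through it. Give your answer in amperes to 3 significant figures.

Rearranging the power relation for the two known quantities gives I = P / V.
I = 3.51 / 3.70 = 0.9486 A

0.949 A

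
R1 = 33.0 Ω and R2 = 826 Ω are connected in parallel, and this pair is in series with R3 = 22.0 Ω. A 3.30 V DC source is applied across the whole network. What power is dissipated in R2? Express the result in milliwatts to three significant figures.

4.60 mW

Collapse the R1‖R2 pair into one equivalent R_p; then R_p and R3 form a series string.
R_p = (33.0×826)/(33.0+826) = 31.73 Ω
R_total = R_p + 22.0 = 31.73 + 22.0 = 53.73 Ω
I = V / R_total = 3.30 / 53.73 = 0.06142 A
Voltage across the parallel pair: V_p = I × R_p = 0.06142 × 31.73 = 1.949 V
R2 has V_p across it, so P = V_p²/R2.
P_R2 = (1.949)² / 826 = 0.004598 W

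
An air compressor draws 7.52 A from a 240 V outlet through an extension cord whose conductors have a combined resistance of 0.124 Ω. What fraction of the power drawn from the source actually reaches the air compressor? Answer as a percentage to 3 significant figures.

The extension cord carries the full 7.52 A.
P_line = I² R_line = (7.520)² × 0.124 = 7.012 W
P_source = V I = 240 × 7.520 = 1805 W; P_load = 1798 W
η = P_load / P_source = 1798 / 1805 = 0.9961

99.6 %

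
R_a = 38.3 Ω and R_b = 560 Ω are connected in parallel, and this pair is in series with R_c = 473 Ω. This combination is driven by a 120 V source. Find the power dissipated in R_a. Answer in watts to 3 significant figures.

First find R_p for the parallel pair, then treat R_p + R_c as a series loop.
R_p = (38.3×560)/(38.3+560) = 35.85 Ω
R_total = R_p + 473 = 35.85 + 473 = 508.8 Ω
I = V / R_total = 120 / 508.8 = 0.2358 A
Voltage across the parallel pair: V_p = I × R_p = 0.2358 × 35.85 = 8.454 V
Use P = V²/R for R_a with V = V_p.
P_R_a = (8.454)² / 38.3 = 1.866 W

1.87 W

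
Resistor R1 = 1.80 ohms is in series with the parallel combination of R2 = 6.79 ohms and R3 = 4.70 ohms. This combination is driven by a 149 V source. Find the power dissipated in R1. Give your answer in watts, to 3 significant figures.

Replace R2 and R3 with their parallel equivalent so the circuit becomes R1 in series with R_p.
R_p = (6.79×4.70)/(6.79+4.70) = 2.777 Ω
R_total = 1.80 + 2.777 = 4.577 Ω
I = V / R_total = 149 / 4.577 = 32.55 A
R1 is in the main series path, so its power is I²R1.
P_R1 = (32.55)² × 1.80 = 1907 W

1910 W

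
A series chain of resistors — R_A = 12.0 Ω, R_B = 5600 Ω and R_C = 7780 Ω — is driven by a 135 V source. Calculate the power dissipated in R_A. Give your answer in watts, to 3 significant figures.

0.00122 W

Series elements share the same current, so find I first, then use P = I²R.
R_total = 12.0 + 5600 + 7780 = 13390 Ω
I = V / R_total = 135 / 13390 = 0.01008 A
P_R_A = I² × R_A = (0.01008)² × 12.0 = 0.001219 W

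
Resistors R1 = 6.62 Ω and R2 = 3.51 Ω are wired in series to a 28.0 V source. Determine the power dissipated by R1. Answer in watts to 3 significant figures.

Every series element carries the same I. Get I from the total resistance, then P = I² × R1.
R_total = 6.62 + 3.51 = 10.13 Ω
I = V / R_total = 28.0 / 10.13 = 2.764 A
P_R1 = I² × R1 = (2.764)² × 6.62 = 50.58 W

50.6 W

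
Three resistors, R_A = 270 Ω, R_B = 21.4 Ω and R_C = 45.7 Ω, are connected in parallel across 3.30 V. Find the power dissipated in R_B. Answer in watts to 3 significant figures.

0.509 W

Every branch has 3.30 V across it, so for R_B the power is simply V²/R.
P_R_B = V² / R_B = (3.30)² / 21.4 Ω = 0.5089 W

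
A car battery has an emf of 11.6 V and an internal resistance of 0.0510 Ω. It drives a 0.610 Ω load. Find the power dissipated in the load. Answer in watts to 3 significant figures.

The internal resistance and the load are in series, so the same I flows through both; get I from ε/(r+R), then I²R for the load.
I = ε / (r + R) = 11.6 / (0.0510 + 0.610) = 17.55 A
P_load = I² R = (17.55)² × 0.610 = 187.9 W

188 W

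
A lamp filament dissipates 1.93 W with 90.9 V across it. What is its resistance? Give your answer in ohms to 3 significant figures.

4280 Ω

The two known quantities fix the third via R = V² / P.
R = (90.9)² / 1.93 = 4281 Ω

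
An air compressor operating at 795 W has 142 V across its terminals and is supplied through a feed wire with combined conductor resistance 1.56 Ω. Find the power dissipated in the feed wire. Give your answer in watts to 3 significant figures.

Only the current and the line resistance are needed for the I²R loss.
I = P / V = 795 / 142 = 5.599 A through the feed wire.
P_line = I² R_line = (5.599)² × 1.56 = 48.90 W

48.9 W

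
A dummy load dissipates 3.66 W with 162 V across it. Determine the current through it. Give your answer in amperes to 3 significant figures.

0.0226 A

From P = V I = I²R = V²/R, with the two given quantities we get I = P / V.
I = 3.66 / 162 = 0.02259 A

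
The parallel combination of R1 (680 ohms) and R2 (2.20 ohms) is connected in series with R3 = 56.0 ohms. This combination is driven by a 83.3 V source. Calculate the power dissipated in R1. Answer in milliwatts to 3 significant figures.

Collapse the R1‖R2 pair into one equivalent R_p; then R_p and R3 form a series string.
R_p = (680×2.20)/(680+2.20) = 2.193 Ω
R_total = R_p + 56.0 = 2.193 + 56.0 = 58.19 Ω
I = V / R_total = 83.3 / 58.19 = 1.431 A
Voltage across the parallel pair: V_p = I × R_p = 1.431 × 2.193 = 3.139 V
Use P = V²/R for R1 with V = V_p.
P_R1 = (3.139)² / 680 = 0.01449 W

14.5 mW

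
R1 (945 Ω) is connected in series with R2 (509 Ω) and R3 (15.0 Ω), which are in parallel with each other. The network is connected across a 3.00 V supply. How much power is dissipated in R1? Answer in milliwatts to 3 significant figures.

First combine the parallel branches into one equivalent R_p, then R1 + R_p is a series pair.
R_p = (509×15.0)/(509+15.0) = 14.57 Ω
R_total = 945 + 14.57 = 959.6 Ω
I = V / R_total = 3.00 / 959.6 = 0.003126 A
The full supply current passes through R1: P = I²R.
P_R1 = (0.003126)² × 945 = 0.009237 W

9.24 mW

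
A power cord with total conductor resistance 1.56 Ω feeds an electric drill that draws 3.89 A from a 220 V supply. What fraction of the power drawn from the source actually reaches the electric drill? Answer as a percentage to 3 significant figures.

The power cord carries the full 3.89 A.
P_line = I² R_line = (3.890)² × 1.56 = 23.61 W
P_source = V I = 220 × 3.890 = 855.8 W; P_load = 832.2 W
η = P_load / P_source = 832.2 / 855.8 = 0.9724

97.2 %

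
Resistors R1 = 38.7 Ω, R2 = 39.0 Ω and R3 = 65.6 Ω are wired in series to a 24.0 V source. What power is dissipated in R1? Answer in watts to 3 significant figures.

1.09 W

Series elements share the same current, so find I first, then use P = I²R.
R_total = 38.7 + 39.0 + 65.6 = 143.3 Ω
I = V / R_total = 24.0 / 143.3 = 0.1675 A
P_R1 = I² × R1 = (0.1675)² × 38.7 = 1.086 W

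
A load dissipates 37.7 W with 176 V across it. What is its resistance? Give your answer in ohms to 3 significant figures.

Inverting the appropriate power form: R = V² / P.
R = (176)² / 37.7 = 821.6 Ω

822 Ω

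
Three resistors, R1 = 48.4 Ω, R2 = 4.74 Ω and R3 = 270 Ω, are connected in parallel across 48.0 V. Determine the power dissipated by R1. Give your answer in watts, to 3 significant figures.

47.6 W

The supply voltage appears across each parallel branch — just use P = V²/R1.
P_R1 = V² / R1 = (48.0)² / 48.4 Ω = 47.60 W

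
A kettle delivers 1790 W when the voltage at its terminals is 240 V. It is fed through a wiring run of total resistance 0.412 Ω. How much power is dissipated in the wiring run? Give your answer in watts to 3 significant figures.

22.9 W

Only the current and the line resistance are needed for the I²R loss.
I = P / V = 1790 / 240 = 7.458 A through the wiring run.
P_line = I² R_line = (7.458)² × 0.412 = 22.92 W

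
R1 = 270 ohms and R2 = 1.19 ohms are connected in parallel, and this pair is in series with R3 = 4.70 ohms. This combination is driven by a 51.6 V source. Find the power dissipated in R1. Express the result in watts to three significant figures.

0.400 W

First find R_p for the parallel pair, then treat R_p + R3 as a series loop.
R_p = (270×1.19)/(270+1.19) = 1.185 Ω
R_total = R_p + 4.70 = 1.185 + 4.70 = 5.885 Ω
I = V / R_total = 51.6 / 5.885 = 8.768 A
Voltage across the parallel pair: V_p = I × R_p = 8.768 × 1.185 = 10.39 V
R1 has V_p across it, so P = V_p²/R1.
P_R1 = (10.39)² / 270 = 0.3997 W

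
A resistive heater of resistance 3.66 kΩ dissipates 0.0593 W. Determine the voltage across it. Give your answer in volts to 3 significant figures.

14.7 V

Inverting the appropriate power form: V = √(P R).
V = √(0.0593 × 3660) = 14.73 V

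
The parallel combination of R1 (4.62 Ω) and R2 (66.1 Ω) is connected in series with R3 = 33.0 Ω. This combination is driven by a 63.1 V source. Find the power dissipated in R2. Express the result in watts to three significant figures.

Collapse the R1‖R2 pair into one equivalent R_p; then R_p and R3 form a series string.
R_p = (4.62×66.1)/(4.62+66.1) = 4.318 Ω
R_total = R_p + 33.0 = 4.318 + 33.0 = 37.32 Ω
I = V / R_total = 63.1 / 37.32 = 1.691 A
Voltage across the parallel pair: V_p = I × R_p = 1.691 × 4.318 = 7.301 V
Use P = V²/R for R2 with V = V_p.
P_R2 = (7.301)² / 66.1 = 0.8065 W

0.807 W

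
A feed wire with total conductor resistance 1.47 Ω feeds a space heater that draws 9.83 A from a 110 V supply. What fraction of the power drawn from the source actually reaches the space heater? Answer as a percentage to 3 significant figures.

The feed wire carries the full 9.83 A.
P_line = I² R_line = (9.830)² × 1.47 = 142.0 W
P_source = V I = 110 × 9.830 = 1081 W; P_load = 939.3 W
η = P_load / P_source = 939.3 / 1081 = 0.8686

86.9 %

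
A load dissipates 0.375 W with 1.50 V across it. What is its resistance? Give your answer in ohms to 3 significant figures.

6.00 Ω

Inverting the appropriate power form: R = V² / P.
R = (1.50)² / 0.375 = 6.000 Ω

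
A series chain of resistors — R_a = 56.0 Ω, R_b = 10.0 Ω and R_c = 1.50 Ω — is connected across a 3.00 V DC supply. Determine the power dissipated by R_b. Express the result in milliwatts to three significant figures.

19.8 mW

Series elements share the same current, so find I first, then use P = I²R.
R_total = 56.0 + 10.0 + 1.50 = 67.50 Ω
I = V / R_total = 3.00 / 67.50 = 0.04444 A
P_R_b = I² × R_b = (0.04444)² × 10.0 = 0.01975 W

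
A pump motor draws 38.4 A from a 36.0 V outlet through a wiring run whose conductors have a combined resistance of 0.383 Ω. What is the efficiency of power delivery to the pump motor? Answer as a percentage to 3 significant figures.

The wiring run carries the full 38.4 A.
P_line = I² R_line = (38.40)² × 0.383 = 564.8 W
P_source = V I = 36.0 × 38.40 = 1382 W; P_load = 817.6 W
η = P_load / P_source = 817.6 / 1382 = 0.5915

59.1 %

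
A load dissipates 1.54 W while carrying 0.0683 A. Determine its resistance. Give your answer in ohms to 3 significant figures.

The two known quantities fix the third via R = P / I².
R = 1.54 / (0.06830)² = 330.1 Ω

330 Ω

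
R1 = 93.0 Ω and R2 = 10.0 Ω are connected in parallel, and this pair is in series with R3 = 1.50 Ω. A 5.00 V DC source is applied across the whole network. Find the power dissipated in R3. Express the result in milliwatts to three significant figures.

Collapse the R1‖R2 pair into one equivalent R_p; then R_p and R3 form a series string.
R_p = (93.0×10.0)/(93.0+10.0) = 9.029 Ω
R_total = R_p + 1.50 = 9.029 + 1.50 = 10.53 Ω
I = V / R_total = 5.00 / 10.53 = 0.4749 A
All the supply current flows through R3; use P = I²R3.
P_R3 = (0.4749)² × 1.50 = 0.3383 W

338 mW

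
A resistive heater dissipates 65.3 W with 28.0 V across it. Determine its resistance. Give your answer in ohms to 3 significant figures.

12.0 Ω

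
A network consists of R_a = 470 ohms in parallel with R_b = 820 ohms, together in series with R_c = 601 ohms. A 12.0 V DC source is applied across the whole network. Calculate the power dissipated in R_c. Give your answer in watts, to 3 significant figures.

0.107 W

First find R_p for the parallel pair, then treat R_p + R_c as a series loop.
R_p = (470×820)/(470+820) = 298.8 Ω
R_total = R_p + 601 = 298.8 + 601 = 899.8 Ω
I = V / R_total = 12.0 / 899.8 = 0.01334 A
R_c is the series element, so its power is I²R.
P_R_c = (0.01334)² × 601 = 0.1069 W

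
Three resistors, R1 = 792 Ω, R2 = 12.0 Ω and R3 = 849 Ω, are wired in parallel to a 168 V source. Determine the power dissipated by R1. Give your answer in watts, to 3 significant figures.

Every branch has 168 V across it, so for R1 the power is simply V²/R.
P_R1 = V² / R1 = (168)² / 792 Ω = 35.64 W

35.6 W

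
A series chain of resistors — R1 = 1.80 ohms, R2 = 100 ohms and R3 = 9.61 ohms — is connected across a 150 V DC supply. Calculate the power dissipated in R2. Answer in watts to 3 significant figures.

The current is common to all series resistors; compute it, then apply P = I²R for the target.
R_total = 1.80 + 100 + 9.61 = 111.4 Ω
I = V / R_total = 150 / 111.4 = 1.346 A
P_R2 = I² × R2 = (1.346)² × 100 = 181.3 W

181 W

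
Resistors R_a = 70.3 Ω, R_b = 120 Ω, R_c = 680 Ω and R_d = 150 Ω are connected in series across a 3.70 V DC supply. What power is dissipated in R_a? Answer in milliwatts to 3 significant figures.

0.924 mW

Every series element carries the same I. Get I from the total resistance, then P = I² × R_a.
R_total = 70.3 + 120 + 680 + 150 = 1020 Ω
I = V / R_total = 3.70 / 1020 = 0.003626 A
P_R_a = I² × R_a = (0.003626)² × 70.3 = 0.0009245 W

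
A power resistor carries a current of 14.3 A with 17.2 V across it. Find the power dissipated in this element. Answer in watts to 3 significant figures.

V and I are known directly — P = V I, no intermediate step needed.
P = 17.2 V × 14.30 A = 246.0 W

246 W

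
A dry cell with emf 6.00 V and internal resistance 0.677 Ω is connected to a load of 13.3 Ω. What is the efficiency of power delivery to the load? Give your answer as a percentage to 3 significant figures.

95.2 %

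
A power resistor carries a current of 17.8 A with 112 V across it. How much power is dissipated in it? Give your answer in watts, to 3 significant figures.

V and I are known directly — P = V I, no intermediate step needed.
P = 112 V × 17.80 A = 1994 W

1990 W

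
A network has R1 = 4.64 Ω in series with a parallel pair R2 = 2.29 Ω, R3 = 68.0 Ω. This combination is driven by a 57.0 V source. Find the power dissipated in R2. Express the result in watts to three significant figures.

148 W

First combine the parallel branches into one equivalent R_p, then R1 + R_p is a series pair.
R_p = (2.29×68.0)/(2.29+68.0) = 2.215 Ω
R_total = 4.64 + 2.215 = 6.855 Ω
I = V / R_total = 57.0 / 6.855 = 8.315 A
Voltage across the parallel pair: V_p = I × R_p = 8.315 × 2.215 = 18.42 V
R2 sees V_p directly, so P = V_p² / R2.
P_R2 = (18.42)² / 2.29 = 148.2 W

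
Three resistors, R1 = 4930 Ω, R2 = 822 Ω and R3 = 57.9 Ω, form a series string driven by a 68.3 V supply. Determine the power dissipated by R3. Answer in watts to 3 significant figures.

0.00800 W

In a series string the same current flows through every resistor — find that current, then P = I²R for the one we want.
R_total = 4930 + 822 + 57.9 = 5810 Ω
I = V / R_total = 68.3 / 5810 = 0.01176 A
P_R3 = I² × R3 = (0.01176)² × 57.9 = 0.008002 W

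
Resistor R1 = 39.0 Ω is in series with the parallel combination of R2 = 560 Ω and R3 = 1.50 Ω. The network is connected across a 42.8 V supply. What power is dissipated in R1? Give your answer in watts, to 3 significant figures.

43.6 W

Reduce the parallel pair to R_p first; the network is then a simple series string.
R_p = (560×1.50)/(560+1.50) = 1.496 Ω
R_total = 39.0 + 1.496 = 40.50 Ω
I = V / R_total = 42.8 / 40.50 = 1.057 A
R1 carries the full series current, so P = I²R.
P_R1 = (1.057)² × 39.0 = 43.56 W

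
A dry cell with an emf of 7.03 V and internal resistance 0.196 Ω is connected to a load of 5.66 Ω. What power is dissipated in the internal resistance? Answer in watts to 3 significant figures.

r is in series with the load, so it carries the full circuit current — the loss in it is I²r.
I = ε / (r + R) = 7.03 / (0.196 + 5.66) = 1.200 A
P_int = I² r = (1.200)² × 0.196 = 0.2825 W

0.282 W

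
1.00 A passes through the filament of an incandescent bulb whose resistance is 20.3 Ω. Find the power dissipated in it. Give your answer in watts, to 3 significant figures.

20.3 W

The current through and the resistance of the element are both given; use P = I²R.
P = (1.000 A)² × 20.3 Ω = 20.30 W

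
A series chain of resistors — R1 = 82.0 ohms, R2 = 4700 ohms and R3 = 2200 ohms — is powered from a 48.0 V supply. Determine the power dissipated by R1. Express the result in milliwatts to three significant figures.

3.88 mW

Since the resistors are in series they all carry the loop current I = V/R_total; the power in any one is I²R.
R_total = 82.0 + 4700 + 2200 = 6982 Ω
I = V / R_total = 48.0 / 6982 = 0.006875 A
P_R1 = I² × R1 = (0.006875)² × 82.0 = 0.003876 W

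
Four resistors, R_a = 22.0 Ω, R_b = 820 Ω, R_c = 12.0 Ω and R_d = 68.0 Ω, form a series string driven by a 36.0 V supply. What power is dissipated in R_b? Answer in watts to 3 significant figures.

1.25 W

In a series string the same current flows through every resistor — find that current, then P = I²R for the one we want.
R_total = 22.0 + 820 + 12.0 + 68.0 = 922.0 Ω
I = V / R_total = 36.0 / 922.0 = 0.03905 A
P_R_b = I² × R_b = (0.03905)² × 820 = 1.250 W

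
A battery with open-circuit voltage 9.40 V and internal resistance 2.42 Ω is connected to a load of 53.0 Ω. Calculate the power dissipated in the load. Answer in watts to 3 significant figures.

1.52 W

The internal resistance and the load are in series, so the same I flows through both; get I from ε/(r+R), then I²R for the load.
I = ε / (r + R) = 9.40 / (2.42 + 53.0) = 0.1696 A
P_load = I² R = (0.1696)² × 53.0 = 1.525 W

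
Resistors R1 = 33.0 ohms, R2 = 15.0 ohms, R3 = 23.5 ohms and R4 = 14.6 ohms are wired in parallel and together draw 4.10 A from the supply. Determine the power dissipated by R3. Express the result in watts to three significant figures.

Parallel branches share V, not I — compute V via R_eq, then use V²/R for the target branch.
1/R_eq = 1/33.0 + 1/15.0 + 1/23.5 + 1/14.6 ⇒ R_eq = 4.807 Ω
V = I_total × R_eq = 4.100 × 4.807 = 19.71 V
P_R3 = V² / R3 = (19.71)² / 23.5 = 16.53 W

16.5 W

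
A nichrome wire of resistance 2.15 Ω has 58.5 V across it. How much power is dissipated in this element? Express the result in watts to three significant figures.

1590 W

Voltage and resistance are given, so P = V²/R is the one-step route.
P = (58.5 V)² / 2.15 Ω = 1592 W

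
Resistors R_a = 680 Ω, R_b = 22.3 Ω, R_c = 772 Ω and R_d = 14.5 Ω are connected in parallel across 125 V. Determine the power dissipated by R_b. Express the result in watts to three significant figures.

Each parallel branch sees the full supply voltage, so P = V²/R applies directly to the target branch.
P_R_b = V² / R_b = (125)² / 22.3 Ω = 700.7 W

701 W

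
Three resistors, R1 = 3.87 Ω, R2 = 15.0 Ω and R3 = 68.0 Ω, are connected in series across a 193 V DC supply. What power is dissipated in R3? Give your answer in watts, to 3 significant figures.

336 W

The current is common to all series resistors; compute it, then apply P = I²R for the target.
R_total = 3.87 + 15.0 + 68.0 = 86.87 Ω
I = V / R_total = 193 / 86.87 = 2.222 A
P_R3 = I² × R3 = (2.222)² × 68.0 = 335.6 W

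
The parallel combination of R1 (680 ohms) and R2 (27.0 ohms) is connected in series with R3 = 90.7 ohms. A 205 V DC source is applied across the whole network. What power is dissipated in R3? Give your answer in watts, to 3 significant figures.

280 W

Reduce the parallel combination to a single R_p; the circuit then becomes R_p in series with the remaining resistor.
R_p = (680×27.0)/(680+27.0) = 25.97 Ω
R_total = R_p + 90.7 = 25.97 + 90.7 = 116.7 Ω
I = V / R_total = 205 / 116.7 = 1.757 A
R3 carries the full series current, so P = I²R.
P_R3 = (1.757)² × 90.7 = 280.0 W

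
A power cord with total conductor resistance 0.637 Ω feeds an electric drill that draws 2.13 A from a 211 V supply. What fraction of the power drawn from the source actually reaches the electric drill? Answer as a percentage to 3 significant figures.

99.4 %

The power cord carries the full 2.13 A.
P_line = I² R_line = (2.130)² × 0.637 = 2.890 W
P_source = V I = 211 × 2.130 = 449.4 W; P_load = 446.5 W
η = P_load / P_source = 446.5 / 449.4 = 0.9936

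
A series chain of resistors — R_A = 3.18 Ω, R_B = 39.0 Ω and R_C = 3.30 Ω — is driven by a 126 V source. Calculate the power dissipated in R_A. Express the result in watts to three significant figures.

Every series element carries the same I. Get I from the total resistance, then P = I² × R_A.
R_total = 3.18 + 39.0 + 3.30 = 45.48 Ω
I = V / R_total = 126 / 45.48 = 2.770 A
P_R_A = I² × R_A = (2.770)² × 3.18 = 24.41 W

24.4 W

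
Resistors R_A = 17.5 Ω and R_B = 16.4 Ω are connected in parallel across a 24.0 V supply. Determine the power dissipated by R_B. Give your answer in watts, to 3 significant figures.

35.1 W

Parallel branches share the same voltage; P = V²/R gives the branch power in one step.
P_R_B = V² / R_B = (24.0)² / 16.4 Ω = 35.12 W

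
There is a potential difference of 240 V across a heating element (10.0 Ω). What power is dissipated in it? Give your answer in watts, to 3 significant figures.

5760 W

V and R are stated; P = V²/R avoids computing the current.
P = (240 V)² / 10.0 Ω = 5760 W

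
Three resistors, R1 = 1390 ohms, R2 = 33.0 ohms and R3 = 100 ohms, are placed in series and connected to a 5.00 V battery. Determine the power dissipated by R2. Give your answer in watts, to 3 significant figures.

Every series element carries the same I. Get I from the total resistance, then P = I² × R2.
R_total = 1390 + 33.0 + 100 = 1523 Ω
I = V / R_total = 5.00 / 1523 = 0.003283 A
P_R2 = I² × R2 = (0.003283)² × 33.0 = 0.0003557 W

0.000356 W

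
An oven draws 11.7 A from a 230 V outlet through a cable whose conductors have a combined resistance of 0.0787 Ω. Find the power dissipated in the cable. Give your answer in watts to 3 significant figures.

Line loss is just I²R for the cable — we know both I and R_line directly.
The cable carries the full 11.7 A.
P_line = I² R_line = (11.70)² × 0.0787 = 10.77 W

10.8 W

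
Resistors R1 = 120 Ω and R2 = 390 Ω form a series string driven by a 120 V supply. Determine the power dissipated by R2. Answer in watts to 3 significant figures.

Series elements share the same current, so find I first, then use P = I²R.
R_total = 120 + 390 = 510.0 Ω
I = V / R_total = 120 / 510.0 = 0.2353 A
P_R2 = I² × R2 = (0.2353)² × 390 = 21.59 W

21.6 W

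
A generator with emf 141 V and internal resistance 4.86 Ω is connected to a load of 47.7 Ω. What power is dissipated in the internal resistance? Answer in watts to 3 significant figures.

35.0 W

The internal resistance carries the same current as the load; P_int = I²r.
I = ε / (r + R) = 141 / (4.86 + 47.7) = 2.683 A
P_int = I² r = (2.683)² × 4.86 = 34.98 W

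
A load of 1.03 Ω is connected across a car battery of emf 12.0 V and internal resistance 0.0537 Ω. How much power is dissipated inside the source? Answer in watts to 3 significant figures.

The source's internal resistance is just another series element carrying I; its dissipation is I²r.
I = ε / (r + R) = 12.0 / (0.0537 + 1.03) = 11.07 A
P_int = I² r = (11.07)² × 0.0537 = 6.584 W

6.58 W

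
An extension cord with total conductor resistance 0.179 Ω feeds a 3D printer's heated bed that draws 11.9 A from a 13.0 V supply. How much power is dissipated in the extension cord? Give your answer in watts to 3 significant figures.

The extension cord is a series resistance carrying the load current; its dissipation is I²R_line.
The extension cord carries the full 11.9 A.
P_line = I² R_line = (11.90)² × 0.179 = 25.35 W

25.3 W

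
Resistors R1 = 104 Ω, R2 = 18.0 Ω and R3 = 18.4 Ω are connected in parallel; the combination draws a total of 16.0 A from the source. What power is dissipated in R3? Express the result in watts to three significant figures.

974 W

The branches share the same voltage, but only the total current is given — find V from the equivalent resistance first.
1/R_eq = 1/104 + 1/18.0 + 1/18.4 ⇒ R_eq = 8.367 Ω
V = I_total × R_eq = 16.00 × 8.367 = 133.9 V
P_R3 = V² / R3 = (133.9)² / 18.4 = 974.0 W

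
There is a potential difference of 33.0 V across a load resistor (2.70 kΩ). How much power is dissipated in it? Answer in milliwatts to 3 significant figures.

V and R are stated; P = V²/R avoids computing the current.
P = (33.0 V)² / 2700 Ω = 0.4033 W

403 mW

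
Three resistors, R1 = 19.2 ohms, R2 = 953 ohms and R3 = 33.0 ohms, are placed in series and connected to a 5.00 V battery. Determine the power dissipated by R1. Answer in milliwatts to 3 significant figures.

Since the resistors are in series they all carry the loop current I = V/R_total; the power in any one is I²R.
R_total = 19.2 + 953 + 33.0 = 1005 Ω
I = V / R_total = 5.00 / 1005 = 0.004974 A
P_R1 = I² × R1 = (0.004974)² × 19.2 = 0.0004750 W

0.475 mW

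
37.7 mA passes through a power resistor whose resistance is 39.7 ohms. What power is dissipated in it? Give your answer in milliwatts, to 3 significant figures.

56.4 mW

Current and resistance are given, so P = I²R is the direct form.
P = (0.03770 A)² × 39.7 Ω = 0.05643 W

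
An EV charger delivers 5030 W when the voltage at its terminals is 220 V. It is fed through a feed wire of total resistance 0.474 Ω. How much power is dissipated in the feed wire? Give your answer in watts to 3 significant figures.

The feed wire and load are in series, so the same current flows in both; the loss is I²R_line.
I = P / V = 5030 / 220 = 22.86 A through the feed wire.
P_line = I² R_line = (22.86)² × 0.474 = 247.8 W

248 W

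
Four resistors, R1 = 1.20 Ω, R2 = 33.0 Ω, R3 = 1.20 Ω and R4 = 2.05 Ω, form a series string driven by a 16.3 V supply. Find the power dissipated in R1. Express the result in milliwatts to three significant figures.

227 mW

Since the resistors are in series they all carry the loop current I = V/R_total; the power in any one is I²R.
R_total = 1.20 + 33.0 + 1.20 + 2.05 = 37.45 Ω
I = V / R_total = 16.3 / 37.45 = 0.4352 A
P_R1 = I² × R1 = (0.4352)² × 1.20 = 0.2273 W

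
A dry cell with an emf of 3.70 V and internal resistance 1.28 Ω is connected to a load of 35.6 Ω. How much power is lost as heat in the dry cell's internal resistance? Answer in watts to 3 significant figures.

0.0129 W

r is in series with the load, so it carries the full circuit current — the loss in it is I²r.
I = ε / (r + R) = 3.70 / (1.28 + 35.6) = 0.1003 A
P_int = I² r = (0.1003)² × 1.28 = 0.01288 W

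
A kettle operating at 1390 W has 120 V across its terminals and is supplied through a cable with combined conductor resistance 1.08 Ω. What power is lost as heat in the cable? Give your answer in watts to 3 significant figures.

145 W

The cable and load are in series, so the same current flows in both; the loss is I²R_line.
I = P / V = 1390 / 120 = 11.58 A through the cable.
P_line = I² R_line = (11.58)² × 1.08 = 144.9 W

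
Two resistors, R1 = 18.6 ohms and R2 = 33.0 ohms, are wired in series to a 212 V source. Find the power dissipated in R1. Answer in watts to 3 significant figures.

314 W

The current is common to all series resistors; compute it, then apply P = I²R for the target.
R_total = 18.6 + 33.0 = 51.60 Ω
I = V / R_total = 212 / 51.60 = 4.109 A
P_R1 = I² × R1 = (4.109)² × 18.6 = 314.0 W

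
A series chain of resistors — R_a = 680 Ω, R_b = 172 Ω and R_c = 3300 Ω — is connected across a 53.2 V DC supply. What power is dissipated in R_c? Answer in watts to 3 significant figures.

In a series string the same current flows through every resistor — find that current, then P = I²R for the one we want.
R_total = 680 + 172 + 3300 = 4152 Ω
I = V / R_total = 53.2 / 4152 = 0.01281 A
P_R_c = I² × R_c = (0.01281)² × 3300 = 0.5418 W

0.542 W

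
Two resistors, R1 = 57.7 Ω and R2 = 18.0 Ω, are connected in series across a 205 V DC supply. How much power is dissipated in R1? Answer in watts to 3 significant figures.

Every series element carries the same I. Get I from the total resistance, then P = I² × R1.
R_total = 57.7 + 18.0 = 75.70 Ω
I = V / R_total = 205 / 75.70 = 2.708 A
P_R1 = I² × R1 = (2.708)² × 57.7 = 423.1 W

423 W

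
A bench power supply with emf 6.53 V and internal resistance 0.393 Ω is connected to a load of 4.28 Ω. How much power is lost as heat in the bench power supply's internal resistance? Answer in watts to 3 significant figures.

Internal loss is I²r, with I set by the total series resistance r+R.
I = ε / (r + R) = 6.53 / (0.393 + 4.28) = 1.397 A
P_int = I² r = (1.397)² × 0.393 = 0.7674 W

0.767 W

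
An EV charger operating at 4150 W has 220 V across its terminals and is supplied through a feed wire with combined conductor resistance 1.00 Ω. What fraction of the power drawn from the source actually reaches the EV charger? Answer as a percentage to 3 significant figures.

I = P / V = 4150 / 220 = 18.86 A through the feed wire.
P_line = I² R_line = (18.86)² × 1.00 = 355.8 W
P_source = P_load + P_line = 4150 + 355.8 = 4506 W
η = P_load / P_source = 4150 / 4506 = 0.9210

92.1 %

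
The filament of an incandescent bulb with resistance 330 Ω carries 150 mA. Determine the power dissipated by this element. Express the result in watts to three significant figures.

Current and resistance are given, so P = I²R is the direct form.
P = (0.1500 A)² × 330 Ω = 7.425 W

7.42 W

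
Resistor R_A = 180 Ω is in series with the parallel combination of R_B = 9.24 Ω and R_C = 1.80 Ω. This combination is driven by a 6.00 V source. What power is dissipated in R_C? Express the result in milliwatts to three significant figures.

Collapse R_B‖R_C to a single equivalent, reducing the network to two series elements.
R_p = (9.24×1.80)/(9.24+1.80) = 1.507 Ω
R_total = 180 + 1.507 = 181.5 Ω
I = V / R_total = 6.00 / 181.5 = 0.03306 A
Voltage across the parallel pair: V_p = I × R_p = 0.03306 × 1.507 = 0.04980 V
R_C is across V_p, so use P = V²/R for that branch.
P_R_C = (0.04980)² / 1.80 = 0.001378 W

1.38 mW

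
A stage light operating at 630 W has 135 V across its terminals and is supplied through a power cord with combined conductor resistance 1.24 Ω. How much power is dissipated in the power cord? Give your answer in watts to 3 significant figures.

27.0 W

Only the current and the line resistance are needed for the I²R loss.
I = P / V = 630 / 135 = 4.667 A through the power cord.
P_line = I² R_line = (4.667)² × 1.24 = 27.00 W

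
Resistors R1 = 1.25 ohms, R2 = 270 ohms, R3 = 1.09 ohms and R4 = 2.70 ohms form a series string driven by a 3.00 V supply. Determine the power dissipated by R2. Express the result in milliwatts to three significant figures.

Every series element carries the same I. Get I from the total resistance, then P = I² × R2.
R_total = 1.25 + 270 + 1.09 + 2.70 = 275.0 Ω
I = V / R_total = 3.00 / 275.0 = 0.01091 A
P_R2 = I² × R2 = (0.01091)² × 270 = 0.03212 W

32.1 mW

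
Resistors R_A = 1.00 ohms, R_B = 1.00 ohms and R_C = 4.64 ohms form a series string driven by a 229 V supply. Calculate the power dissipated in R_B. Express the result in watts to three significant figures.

Series elements share the same current, so find I first, then use P = I²R.
R_total = 1.00 + 1.00 + 4.64 = 6.640 Ω
I = V / R_total = 229 / 6.640 = 34.49 A
P_R_B = I² × R_B = (34.49)² × 1.00 = 1189 W

1190 W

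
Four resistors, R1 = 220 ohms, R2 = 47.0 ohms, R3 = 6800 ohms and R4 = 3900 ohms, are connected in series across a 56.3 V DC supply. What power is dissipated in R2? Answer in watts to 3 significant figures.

Series elements share the same current, so find I first, then use P = I²R.
R_total = 220 + 47.0 + 6800 + 3900 = 10970 Ω
I = V / R_total = 56.3 / 10970 = 0.005134 A
P_R2 = I² × R2 = (0.005134)² × 47.0 = 0.001239 W

0.00124 W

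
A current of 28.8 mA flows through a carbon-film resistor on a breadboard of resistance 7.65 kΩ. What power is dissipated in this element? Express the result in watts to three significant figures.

6.35 W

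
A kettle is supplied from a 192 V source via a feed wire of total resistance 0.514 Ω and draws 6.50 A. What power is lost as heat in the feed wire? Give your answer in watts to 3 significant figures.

21.7 W

Only the current and the line resistance are needed for the I²R loss.
The feed wire carries the full 6.50 A.
P_line = I² R_line = (6.500)² × 0.514 = 21.72 W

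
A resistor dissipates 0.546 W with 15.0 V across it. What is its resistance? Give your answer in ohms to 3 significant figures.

Inverting the appropriate power form: R = V² / P.
R = (15.0)² / 0.546 = 412.1 Ω

412 Ω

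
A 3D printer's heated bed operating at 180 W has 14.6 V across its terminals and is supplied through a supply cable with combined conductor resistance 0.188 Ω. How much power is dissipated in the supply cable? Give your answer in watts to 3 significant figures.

Line loss is just I²R for the cable — we know both I and R_line directly.
I = P / V = 180 / 14.6 = 12.33 A through the supply cable.
P_line = I² R_line = (12.33)² × 0.188 = 28.58 W

28.6 W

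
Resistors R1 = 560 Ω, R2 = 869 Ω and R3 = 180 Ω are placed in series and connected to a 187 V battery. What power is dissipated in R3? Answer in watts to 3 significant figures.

2.43 W

In a series string the same current flows through every resistor — find that current, then P = I²R for the one we want.
R_total = 560 + 869 + 180 = 1609 Ω
I = V / R_total = 187 / 1609 = 0.1162 A
P_R3 = I² × R3 = (0.1162)² × 180 = 2.431 W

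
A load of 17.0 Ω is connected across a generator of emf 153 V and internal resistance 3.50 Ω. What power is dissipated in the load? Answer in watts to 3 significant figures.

With r and R in series, I = ε/(r+R); the load dissipates I²R.
I = ε / (r + R) = 153 / (3.50 + 17.0) = 7.463 A
P_load = I² R = (7.463)² × 17.0 = 946.9 W

947 W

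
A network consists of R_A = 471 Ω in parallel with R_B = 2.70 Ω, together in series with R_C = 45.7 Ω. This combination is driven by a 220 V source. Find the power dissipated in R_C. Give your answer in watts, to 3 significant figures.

945 W

Collapse the R_A‖R_B pair into one equivalent R_p; then R_p and R_C form a series string.
R_p = (471×2.70)/(471+2.70) = 2.685 Ω
R_total = R_p + 45.7 = 2.685 + 45.7 = 48.38 Ω
I = V / R_total = 220 / 48.38 = 4.547 A
R_C is the series element, so its power is I²R.
P_R_C = (4.547)² × 45.7 = 944.8 W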